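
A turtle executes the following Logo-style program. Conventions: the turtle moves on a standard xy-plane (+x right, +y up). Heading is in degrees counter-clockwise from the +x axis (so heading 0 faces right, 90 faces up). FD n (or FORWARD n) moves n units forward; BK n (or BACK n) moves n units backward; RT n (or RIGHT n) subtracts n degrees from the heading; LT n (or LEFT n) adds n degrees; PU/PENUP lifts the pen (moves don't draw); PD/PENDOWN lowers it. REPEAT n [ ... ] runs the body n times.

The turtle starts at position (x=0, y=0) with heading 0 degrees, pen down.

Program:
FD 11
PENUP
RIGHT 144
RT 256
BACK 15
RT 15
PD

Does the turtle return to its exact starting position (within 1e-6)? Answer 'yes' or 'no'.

Executing turtle program step by step:
Start: pos=(0,0), heading=0, pen down
FD 11: (0,0) -> (11,0) [heading=0, draw]
PU: pen up
RT 144: heading 0 -> 216
RT 256: heading 216 -> 320
BK 15: (11,0) -> (-0.491,9.642) [heading=320, move]
RT 15: heading 320 -> 305
PD: pen down
Final: pos=(-0.491,9.642), heading=305, 1 segment(s) drawn

Start position: (0, 0)
Final position: (-0.491, 9.642)
Distance = 9.654; >= 1e-6 -> NOT closed

Answer: no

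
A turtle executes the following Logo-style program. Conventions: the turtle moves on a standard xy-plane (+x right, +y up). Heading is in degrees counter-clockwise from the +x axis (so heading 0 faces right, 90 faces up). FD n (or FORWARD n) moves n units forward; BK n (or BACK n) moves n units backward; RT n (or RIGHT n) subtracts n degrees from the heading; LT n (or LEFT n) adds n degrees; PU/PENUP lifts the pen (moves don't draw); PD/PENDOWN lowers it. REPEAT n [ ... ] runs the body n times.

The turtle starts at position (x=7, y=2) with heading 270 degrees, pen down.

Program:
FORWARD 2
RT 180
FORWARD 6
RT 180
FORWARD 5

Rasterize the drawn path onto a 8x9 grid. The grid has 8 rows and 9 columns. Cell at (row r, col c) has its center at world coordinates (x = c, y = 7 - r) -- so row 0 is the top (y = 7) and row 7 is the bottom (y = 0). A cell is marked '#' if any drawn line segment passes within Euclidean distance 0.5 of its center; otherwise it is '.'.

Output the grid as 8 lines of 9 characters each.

Answer: .........
.......#.
.......#.
.......#.
.......#.
.......#.
.......#.
.......#.

Derivation:
Segment 0: (7,2) -> (7,0)
Segment 1: (7,0) -> (7,6)
Segment 2: (7,6) -> (7,1)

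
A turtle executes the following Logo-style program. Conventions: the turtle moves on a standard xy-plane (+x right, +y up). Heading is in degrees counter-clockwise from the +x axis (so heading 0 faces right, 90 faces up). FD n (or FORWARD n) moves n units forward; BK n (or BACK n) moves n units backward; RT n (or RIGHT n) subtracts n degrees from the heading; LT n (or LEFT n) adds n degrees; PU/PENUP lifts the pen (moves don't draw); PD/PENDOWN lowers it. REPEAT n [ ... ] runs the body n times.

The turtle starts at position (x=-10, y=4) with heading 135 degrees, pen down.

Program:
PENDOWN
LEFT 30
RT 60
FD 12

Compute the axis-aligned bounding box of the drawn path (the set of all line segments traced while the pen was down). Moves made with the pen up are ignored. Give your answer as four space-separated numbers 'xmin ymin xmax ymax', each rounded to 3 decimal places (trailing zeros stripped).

Answer: -13.106 4 -10 15.591

Derivation:
Executing turtle program step by step:
Start: pos=(-10,4), heading=135, pen down
PD: pen down
LT 30: heading 135 -> 165
RT 60: heading 165 -> 105
FD 12: (-10,4) -> (-13.106,15.591) [heading=105, draw]
Final: pos=(-13.106,15.591), heading=105, 1 segment(s) drawn

Segment endpoints: x in {-13.106, -10}, y in {4, 15.591}
xmin=-13.106, ymin=4, xmax=-10, ymax=15.591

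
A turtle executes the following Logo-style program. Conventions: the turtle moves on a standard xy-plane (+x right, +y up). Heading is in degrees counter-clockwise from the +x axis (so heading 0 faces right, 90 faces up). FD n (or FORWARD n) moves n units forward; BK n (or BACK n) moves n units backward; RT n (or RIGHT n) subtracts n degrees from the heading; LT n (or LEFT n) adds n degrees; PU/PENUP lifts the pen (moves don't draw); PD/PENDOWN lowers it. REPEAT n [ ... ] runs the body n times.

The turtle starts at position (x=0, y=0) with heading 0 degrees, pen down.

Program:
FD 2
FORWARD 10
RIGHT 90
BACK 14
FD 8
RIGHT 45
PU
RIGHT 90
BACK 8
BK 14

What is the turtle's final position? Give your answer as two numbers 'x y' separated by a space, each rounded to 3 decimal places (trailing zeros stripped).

Executing turtle program step by step:
Start: pos=(0,0), heading=0, pen down
FD 2: (0,0) -> (2,0) [heading=0, draw]
FD 10: (2,0) -> (12,0) [heading=0, draw]
RT 90: heading 0 -> 270
BK 14: (12,0) -> (12,14) [heading=270, draw]
FD 8: (12,14) -> (12,6) [heading=270, draw]
RT 45: heading 270 -> 225
PU: pen up
RT 90: heading 225 -> 135
BK 8: (12,6) -> (17.657,0.343) [heading=135, move]
BK 14: (17.657,0.343) -> (27.556,-9.556) [heading=135, move]
Final: pos=(27.556,-9.556), heading=135, 4 segment(s) drawn

Answer: 27.556 -9.556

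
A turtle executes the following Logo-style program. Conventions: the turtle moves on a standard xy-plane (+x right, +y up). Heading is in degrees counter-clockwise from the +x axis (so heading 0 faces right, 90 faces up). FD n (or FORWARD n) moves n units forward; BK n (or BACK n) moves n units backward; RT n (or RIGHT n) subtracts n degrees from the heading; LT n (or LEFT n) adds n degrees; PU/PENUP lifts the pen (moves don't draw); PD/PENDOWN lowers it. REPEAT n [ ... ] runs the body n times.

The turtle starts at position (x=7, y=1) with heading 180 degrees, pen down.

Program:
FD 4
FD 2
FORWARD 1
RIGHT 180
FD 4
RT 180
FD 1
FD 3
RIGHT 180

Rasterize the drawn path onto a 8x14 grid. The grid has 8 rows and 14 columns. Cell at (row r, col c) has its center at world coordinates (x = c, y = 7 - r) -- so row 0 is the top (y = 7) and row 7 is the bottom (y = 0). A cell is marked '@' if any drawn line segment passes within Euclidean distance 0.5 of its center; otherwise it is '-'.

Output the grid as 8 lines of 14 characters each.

Segment 0: (7,1) -> (3,1)
Segment 1: (3,1) -> (1,1)
Segment 2: (1,1) -> (0,1)
Segment 3: (0,1) -> (4,1)
Segment 4: (4,1) -> (3,1)
Segment 5: (3,1) -> (0,1)

Answer: --------------
--------------
--------------
--------------
--------------
--------------
@@@@@@@@------
--------------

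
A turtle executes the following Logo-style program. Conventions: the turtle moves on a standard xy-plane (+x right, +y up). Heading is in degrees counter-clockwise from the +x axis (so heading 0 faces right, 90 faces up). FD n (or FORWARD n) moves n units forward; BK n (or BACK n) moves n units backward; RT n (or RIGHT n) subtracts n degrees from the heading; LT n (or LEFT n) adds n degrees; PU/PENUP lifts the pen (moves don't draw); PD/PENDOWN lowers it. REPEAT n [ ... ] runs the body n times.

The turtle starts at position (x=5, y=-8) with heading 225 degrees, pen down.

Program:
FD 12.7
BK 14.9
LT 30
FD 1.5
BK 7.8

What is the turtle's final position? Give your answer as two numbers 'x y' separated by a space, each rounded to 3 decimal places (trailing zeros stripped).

Executing turtle program step by step:
Start: pos=(5,-8), heading=225, pen down
FD 12.7: (5,-8) -> (-3.98,-16.98) [heading=225, draw]
BK 14.9: (-3.98,-16.98) -> (6.556,-6.444) [heading=225, draw]
LT 30: heading 225 -> 255
FD 1.5: (6.556,-6.444) -> (6.167,-7.893) [heading=255, draw]
BK 7.8: (6.167,-7.893) -> (8.186,-0.359) [heading=255, draw]
Final: pos=(8.186,-0.359), heading=255, 4 segment(s) drawn

Answer: 8.186 -0.359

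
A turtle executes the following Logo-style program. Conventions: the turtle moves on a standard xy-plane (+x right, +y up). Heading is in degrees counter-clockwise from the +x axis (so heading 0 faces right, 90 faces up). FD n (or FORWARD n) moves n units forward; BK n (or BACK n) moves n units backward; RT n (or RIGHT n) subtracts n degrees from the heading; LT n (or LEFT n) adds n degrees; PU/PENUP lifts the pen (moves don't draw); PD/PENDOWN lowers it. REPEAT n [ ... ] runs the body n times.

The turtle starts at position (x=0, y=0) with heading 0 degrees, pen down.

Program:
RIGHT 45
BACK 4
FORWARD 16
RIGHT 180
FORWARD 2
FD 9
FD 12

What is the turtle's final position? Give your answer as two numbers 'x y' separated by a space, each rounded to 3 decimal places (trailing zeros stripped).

Executing turtle program step by step:
Start: pos=(0,0), heading=0, pen down
RT 45: heading 0 -> 315
BK 4: (0,0) -> (-2.828,2.828) [heading=315, draw]
FD 16: (-2.828,2.828) -> (8.485,-8.485) [heading=315, draw]
RT 180: heading 315 -> 135
FD 2: (8.485,-8.485) -> (7.071,-7.071) [heading=135, draw]
FD 9: (7.071,-7.071) -> (0.707,-0.707) [heading=135, draw]
FD 12: (0.707,-0.707) -> (-7.778,7.778) [heading=135, draw]
Final: pos=(-7.778,7.778), heading=135, 5 segment(s) drawn

Answer: -7.778 7.778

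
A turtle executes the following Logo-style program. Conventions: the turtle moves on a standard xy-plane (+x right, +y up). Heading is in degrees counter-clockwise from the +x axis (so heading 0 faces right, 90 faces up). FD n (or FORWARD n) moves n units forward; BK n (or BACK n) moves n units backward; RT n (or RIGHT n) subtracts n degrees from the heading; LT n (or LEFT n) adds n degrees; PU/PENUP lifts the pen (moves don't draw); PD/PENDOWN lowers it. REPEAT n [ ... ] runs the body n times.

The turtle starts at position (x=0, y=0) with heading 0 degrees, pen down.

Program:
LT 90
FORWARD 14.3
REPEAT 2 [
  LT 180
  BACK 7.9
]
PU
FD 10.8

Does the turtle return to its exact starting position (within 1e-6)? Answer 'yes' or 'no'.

Executing turtle program step by step:
Start: pos=(0,0), heading=0, pen down
LT 90: heading 0 -> 90
FD 14.3: (0,0) -> (0,14.3) [heading=90, draw]
REPEAT 2 [
  -- iteration 1/2 --
  LT 180: heading 90 -> 270
  BK 7.9: (0,14.3) -> (0,22.2) [heading=270, draw]
  -- iteration 2/2 --
  LT 180: heading 270 -> 90
  BK 7.9: (0,22.2) -> (0,14.3) [heading=90, draw]
]
PU: pen up
FD 10.8: (0,14.3) -> (0,25.1) [heading=90, move]
Final: pos=(0,25.1), heading=90, 3 segment(s) drawn

Start position: (0, 0)
Final position: (0, 25.1)
Distance = 25.1; >= 1e-6 -> NOT closed

Answer: no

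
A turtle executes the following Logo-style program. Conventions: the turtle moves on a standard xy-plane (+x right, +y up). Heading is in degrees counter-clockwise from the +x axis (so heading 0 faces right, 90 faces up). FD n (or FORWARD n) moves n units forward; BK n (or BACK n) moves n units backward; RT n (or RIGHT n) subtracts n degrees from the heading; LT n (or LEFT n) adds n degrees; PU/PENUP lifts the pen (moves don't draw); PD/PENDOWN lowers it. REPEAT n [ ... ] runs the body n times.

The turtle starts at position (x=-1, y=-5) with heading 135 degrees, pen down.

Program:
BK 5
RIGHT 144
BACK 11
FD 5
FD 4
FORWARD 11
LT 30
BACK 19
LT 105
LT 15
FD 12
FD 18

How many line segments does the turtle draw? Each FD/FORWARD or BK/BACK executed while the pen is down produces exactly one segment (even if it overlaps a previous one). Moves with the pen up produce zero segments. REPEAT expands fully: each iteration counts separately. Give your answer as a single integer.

Executing turtle program step by step:
Start: pos=(-1,-5), heading=135, pen down
BK 5: (-1,-5) -> (2.536,-8.536) [heading=135, draw]
RT 144: heading 135 -> 351
BK 11: (2.536,-8.536) -> (-8.329,-6.815) [heading=351, draw]
FD 5: (-8.329,-6.815) -> (-3.391,-7.597) [heading=351, draw]
FD 4: (-3.391,-7.597) -> (0.56,-8.223) [heading=351, draw]
FD 11: (0.56,-8.223) -> (11.425,-9.943) [heading=351, draw]
LT 30: heading 351 -> 21
BK 19: (11.425,-9.943) -> (-6.313,-16.752) [heading=21, draw]
LT 105: heading 21 -> 126
LT 15: heading 126 -> 141
FD 12: (-6.313,-16.752) -> (-15.639,-9.201) [heading=141, draw]
FD 18: (-15.639,-9.201) -> (-29.628,2.127) [heading=141, draw]
Final: pos=(-29.628,2.127), heading=141, 8 segment(s) drawn
Segments drawn: 8

Answer: 8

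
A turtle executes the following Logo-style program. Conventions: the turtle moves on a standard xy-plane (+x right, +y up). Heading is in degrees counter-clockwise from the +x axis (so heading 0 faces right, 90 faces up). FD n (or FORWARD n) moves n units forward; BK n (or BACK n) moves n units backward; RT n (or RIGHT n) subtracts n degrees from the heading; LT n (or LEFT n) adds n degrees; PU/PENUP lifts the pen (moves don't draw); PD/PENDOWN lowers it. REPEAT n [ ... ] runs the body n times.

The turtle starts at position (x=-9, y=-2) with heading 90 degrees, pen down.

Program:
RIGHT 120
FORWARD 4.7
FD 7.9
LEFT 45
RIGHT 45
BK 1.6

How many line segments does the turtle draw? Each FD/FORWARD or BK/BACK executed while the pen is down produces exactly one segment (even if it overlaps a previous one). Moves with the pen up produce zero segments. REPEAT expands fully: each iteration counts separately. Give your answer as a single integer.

Executing turtle program step by step:
Start: pos=(-9,-2), heading=90, pen down
RT 120: heading 90 -> 330
FD 4.7: (-9,-2) -> (-4.93,-4.35) [heading=330, draw]
FD 7.9: (-4.93,-4.35) -> (1.912,-8.3) [heading=330, draw]
LT 45: heading 330 -> 15
RT 45: heading 15 -> 330
BK 1.6: (1.912,-8.3) -> (0.526,-7.5) [heading=330, draw]
Final: pos=(0.526,-7.5), heading=330, 3 segment(s) drawn
Segments drawn: 3

Answer: 3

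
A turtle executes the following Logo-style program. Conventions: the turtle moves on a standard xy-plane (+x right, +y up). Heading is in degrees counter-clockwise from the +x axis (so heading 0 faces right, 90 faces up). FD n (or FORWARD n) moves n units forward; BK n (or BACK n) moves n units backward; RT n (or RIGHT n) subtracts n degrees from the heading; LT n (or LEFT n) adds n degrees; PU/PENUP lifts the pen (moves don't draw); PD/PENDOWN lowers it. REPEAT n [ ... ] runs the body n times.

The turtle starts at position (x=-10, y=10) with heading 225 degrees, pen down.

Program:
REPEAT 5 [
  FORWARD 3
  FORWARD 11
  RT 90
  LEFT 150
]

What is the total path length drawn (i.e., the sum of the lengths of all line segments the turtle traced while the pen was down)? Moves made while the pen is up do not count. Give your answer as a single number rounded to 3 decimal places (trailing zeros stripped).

Answer: 70

Derivation:
Executing turtle program step by step:
Start: pos=(-10,10), heading=225, pen down
REPEAT 5 [
  -- iteration 1/5 --
  FD 3: (-10,10) -> (-12.121,7.879) [heading=225, draw]
  FD 11: (-12.121,7.879) -> (-19.899,0.101) [heading=225, draw]
  RT 90: heading 225 -> 135
  LT 150: heading 135 -> 285
  -- iteration 2/5 --
  FD 3: (-19.899,0.101) -> (-19.123,-2.797) [heading=285, draw]
  FD 11: (-19.123,-2.797) -> (-16.276,-13.422) [heading=285, draw]
  RT 90: heading 285 -> 195
  LT 150: heading 195 -> 345
  -- iteration 3/5 --
  FD 3: (-16.276,-13.422) -> (-13.378,-14.199) [heading=345, draw]
  FD 11: (-13.378,-14.199) -> (-2.753,-17.046) [heading=345, draw]
  RT 90: heading 345 -> 255
  LT 150: heading 255 -> 45
  -- iteration 4/5 --
  FD 3: (-2.753,-17.046) -> (-0.632,-14.925) [heading=45, draw]
  FD 11: (-0.632,-14.925) -> (7.146,-7.146) [heading=45, draw]
  RT 90: heading 45 -> 315
  LT 150: heading 315 -> 105
  -- iteration 5/5 --
  FD 3: (7.146,-7.146) -> (6.37,-4.249) [heading=105, draw]
  FD 11: (6.37,-4.249) -> (3.523,6.377) [heading=105, draw]
  RT 90: heading 105 -> 15
  LT 150: heading 15 -> 165
]
Final: pos=(3.523,6.377), heading=165, 10 segment(s) drawn

Segment lengths:
  seg 1: (-10,10) -> (-12.121,7.879), length = 3
  seg 2: (-12.121,7.879) -> (-19.899,0.101), length = 11
  seg 3: (-19.899,0.101) -> (-19.123,-2.797), length = 3
  seg 4: (-19.123,-2.797) -> (-16.276,-13.422), length = 11
  seg 5: (-16.276,-13.422) -> (-13.378,-14.199), length = 3
  seg 6: (-13.378,-14.199) -> (-2.753,-17.046), length = 11
  seg 7: (-2.753,-17.046) -> (-0.632,-14.925), length = 3
  seg 8: (-0.632,-14.925) -> (7.146,-7.146), length = 11
  seg 9: (7.146,-7.146) -> (6.37,-4.249), length = 3
  seg 10: (6.37,-4.249) -> (3.523,6.377), length = 11
Total = 70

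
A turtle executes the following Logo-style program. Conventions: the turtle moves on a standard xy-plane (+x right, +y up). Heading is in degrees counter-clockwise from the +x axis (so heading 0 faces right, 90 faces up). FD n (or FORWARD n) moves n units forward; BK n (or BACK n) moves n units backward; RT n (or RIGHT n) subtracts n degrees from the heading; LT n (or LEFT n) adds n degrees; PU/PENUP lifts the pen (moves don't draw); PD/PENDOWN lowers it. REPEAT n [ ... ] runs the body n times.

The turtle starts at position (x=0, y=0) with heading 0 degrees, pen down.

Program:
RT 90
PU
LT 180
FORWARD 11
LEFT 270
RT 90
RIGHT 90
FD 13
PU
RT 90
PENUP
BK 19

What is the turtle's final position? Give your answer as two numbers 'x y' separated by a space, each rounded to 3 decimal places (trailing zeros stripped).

Executing turtle program step by step:
Start: pos=(0,0), heading=0, pen down
RT 90: heading 0 -> 270
PU: pen up
LT 180: heading 270 -> 90
FD 11: (0,0) -> (0,11) [heading=90, move]
LT 270: heading 90 -> 0
RT 90: heading 0 -> 270
RT 90: heading 270 -> 180
FD 13: (0,11) -> (-13,11) [heading=180, move]
PU: pen up
RT 90: heading 180 -> 90
PU: pen up
BK 19: (-13,11) -> (-13,-8) [heading=90, move]
Final: pos=(-13,-8), heading=90, 0 segment(s) drawn

Answer: -13 -8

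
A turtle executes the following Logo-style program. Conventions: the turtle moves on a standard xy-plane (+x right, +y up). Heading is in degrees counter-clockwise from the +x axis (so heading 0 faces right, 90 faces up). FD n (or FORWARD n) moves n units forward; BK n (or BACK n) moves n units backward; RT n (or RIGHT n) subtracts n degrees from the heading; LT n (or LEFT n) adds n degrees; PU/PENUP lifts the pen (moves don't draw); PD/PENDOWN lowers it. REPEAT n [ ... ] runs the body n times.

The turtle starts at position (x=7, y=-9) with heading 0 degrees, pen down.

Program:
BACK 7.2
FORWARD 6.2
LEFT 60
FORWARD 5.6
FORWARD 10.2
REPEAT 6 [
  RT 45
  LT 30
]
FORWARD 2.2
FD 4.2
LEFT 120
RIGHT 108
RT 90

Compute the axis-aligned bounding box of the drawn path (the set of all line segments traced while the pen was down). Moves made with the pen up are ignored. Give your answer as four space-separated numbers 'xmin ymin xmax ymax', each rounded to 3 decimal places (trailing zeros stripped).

Answer: -0.2 -9 19.443 4.683

Derivation:
Executing turtle program step by step:
Start: pos=(7,-9), heading=0, pen down
BK 7.2: (7,-9) -> (-0.2,-9) [heading=0, draw]
FD 6.2: (-0.2,-9) -> (6,-9) [heading=0, draw]
LT 60: heading 0 -> 60
FD 5.6: (6,-9) -> (8.8,-4.15) [heading=60, draw]
FD 10.2: (8.8,-4.15) -> (13.9,4.683) [heading=60, draw]
REPEAT 6 [
  -- iteration 1/6 --
  RT 45: heading 60 -> 15
  LT 30: heading 15 -> 45
  -- iteration 2/6 --
  RT 45: heading 45 -> 0
  LT 30: heading 0 -> 30
  -- iteration 3/6 --
  RT 45: heading 30 -> 345
  LT 30: heading 345 -> 15
  -- iteration 4/6 --
  RT 45: heading 15 -> 330
  LT 30: heading 330 -> 0
  -- iteration 5/6 --
  RT 45: heading 0 -> 315
  LT 30: heading 315 -> 345
  -- iteration 6/6 --
  RT 45: heading 345 -> 300
  LT 30: heading 300 -> 330
]
FD 2.2: (13.9,4.683) -> (15.805,3.583) [heading=330, draw]
FD 4.2: (15.805,3.583) -> (19.443,1.483) [heading=330, draw]
LT 120: heading 330 -> 90
RT 108: heading 90 -> 342
RT 90: heading 342 -> 252
Final: pos=(19.443,1.483), heading=252, 6 segment(s) drawn

Segment endpoints: x in {-0.2, 6, 7, 8.8, 13.9, 15.805, 19.443}, y in {-9, -4.15, 1.483, 3.583, 4.683}
xmin=-0.2, ymin=-9, xmax=19.443, ymax=4.683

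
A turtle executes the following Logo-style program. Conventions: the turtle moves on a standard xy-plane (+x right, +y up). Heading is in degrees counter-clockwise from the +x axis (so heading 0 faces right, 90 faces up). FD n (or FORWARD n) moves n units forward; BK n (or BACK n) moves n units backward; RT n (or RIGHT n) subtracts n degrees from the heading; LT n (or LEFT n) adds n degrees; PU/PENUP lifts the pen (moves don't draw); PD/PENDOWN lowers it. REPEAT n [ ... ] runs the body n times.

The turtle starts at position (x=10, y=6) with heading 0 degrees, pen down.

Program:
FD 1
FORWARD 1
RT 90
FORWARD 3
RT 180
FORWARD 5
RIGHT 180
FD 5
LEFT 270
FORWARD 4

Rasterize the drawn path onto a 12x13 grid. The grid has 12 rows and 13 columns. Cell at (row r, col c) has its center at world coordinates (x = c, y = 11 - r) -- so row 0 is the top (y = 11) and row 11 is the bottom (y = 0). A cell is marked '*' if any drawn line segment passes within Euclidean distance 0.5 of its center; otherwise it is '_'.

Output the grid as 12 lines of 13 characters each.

Answer: _____________
_____________
_____________
____________*
____________*
__________***
____________*
____________*
________*****
_____________
_____________
_____________

Derivation:
Segment 0: (10,6) -> (11,6)
Segment 1: (11,6) -> (12,6)
Segment 2: (12,6) -> (12,3)
Segment 3: (12,3) -> (12,8)
Segment 4: (12,8) -> (12,3)
Segment 5: (12,3) -> (8,3)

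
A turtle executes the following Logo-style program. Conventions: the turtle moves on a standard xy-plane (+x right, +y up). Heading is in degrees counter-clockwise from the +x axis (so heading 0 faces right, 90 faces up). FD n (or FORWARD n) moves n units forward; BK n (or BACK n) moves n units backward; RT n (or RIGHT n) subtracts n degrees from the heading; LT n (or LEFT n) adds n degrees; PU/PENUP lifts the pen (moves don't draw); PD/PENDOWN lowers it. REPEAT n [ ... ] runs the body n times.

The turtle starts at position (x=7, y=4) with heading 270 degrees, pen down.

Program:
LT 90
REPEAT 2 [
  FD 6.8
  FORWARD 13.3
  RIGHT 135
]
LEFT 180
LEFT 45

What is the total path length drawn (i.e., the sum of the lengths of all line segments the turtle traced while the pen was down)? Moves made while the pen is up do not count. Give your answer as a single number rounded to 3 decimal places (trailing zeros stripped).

Answer: 40.2

Derivation:
Executing turtle program step by step:
Start: pos=(7,4), heading=270, pen down
LT 90: heading 270 -> 0
REPEAT 2 [
  -- iteration 1/2 --
  FD 6.8: (7,4) -> (13.8,4) [heading=0, draw]
  FD 13.3: (13.8,4) -> (27.1,4) [heading=0, draw]
  RT 135: heading 0 -> 225
  -- iteration 2/2 --
  FD 6.8: (27.1,4) -> (22.292,-0.808) [heading=225, draw]
  FD 13.3: (22.292,-0.808) -> (12.887,-10.213) [heading=225, draw]
  RT 135: heading 225 -> 90
]
LT 180: heading 90 -> 270
LT 45: heading 270 -> 315
Final: pos=(12.887,-10.213), heading=315, 4 segment(s) drawn

Segment lengths:
  seg 1: (7,4) -> (13.8,4), length = 6.8
  seg 2: (13.8,4) -> (27.1,4), length = 13.3
  seg 3: (27.1,4) -> (22.292,-0.808), length = 6.8
  seg 4: (22.292,-0.808) -> (12.887,-10.213), length = 13.3
Total = 40.2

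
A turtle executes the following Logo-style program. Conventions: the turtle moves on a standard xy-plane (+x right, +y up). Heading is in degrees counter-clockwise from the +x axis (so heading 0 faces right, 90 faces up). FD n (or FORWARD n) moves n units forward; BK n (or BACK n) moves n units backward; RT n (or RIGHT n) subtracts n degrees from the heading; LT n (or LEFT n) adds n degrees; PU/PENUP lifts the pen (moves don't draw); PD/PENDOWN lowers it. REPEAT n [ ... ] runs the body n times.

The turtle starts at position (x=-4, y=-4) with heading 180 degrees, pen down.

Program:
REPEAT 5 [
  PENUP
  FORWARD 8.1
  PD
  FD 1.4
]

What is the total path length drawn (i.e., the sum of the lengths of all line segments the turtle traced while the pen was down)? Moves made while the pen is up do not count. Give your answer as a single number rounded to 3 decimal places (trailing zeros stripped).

Executing turtle program step by step:
Start: pos=(-4,-4), heading=180, pen down
REPEAT 5 [
  -- iteration 1/5 --
  PU: pen up
  FD 8.1: (-4,-4) -> (-12.1,-4) [heading=180, move]
  PD: pen down
  FD 1.4: (-12.1,-4) -> (-13.5,-4) [heading=180, draw]
  -- iteration 2/5 --
  PU: pen up
  FD 8.1: (-13.5,-4) -> (-21.6,-4) [heading=180, move]
  PD: pen down
  FD 1.4: (-21.6,-4) -> (-23,-4) [heading=180, draw]
  -- iteration 3/5 --
  PU: pen up
  FD 8.1: (-23,-4) -> (-31.1,-4) [heading=180, move]
  PD: pen down
  FD 1.4: (-31.1,-4) -> (-32.5,-4) [heading=180, draw]
  -- iteration 4/5 --
  PU: pen up
  FD 8.1: (-32.5,-4) -> (-40.6,-4) [heading=180, move]
  PD: pen down
  FD 1.4: (-40.6,-4) -> (-42,-4) [heading=180, draw]
  -- iteration 5/5 --
  PU: pen up
  FD 8.1: (-42,-4) -> (-50.1,-4) [heading=180, move]
  PD: pen down
  FD 1.4: (-50.1,-4) -> (-51.5,-4) [heading=180, draw]
]
Final: pos=(-51.5,-4), heading=180, 5 segment(s) drawn

Segment lengths:
  seg 1: (-12.1,-4) -> (-13.5,-4), length = 1.4
  seg 2: (-21.6,-4) -> (-23,-4), length = 1.4
  seg 3: (-31.1,-4) -> (-32.5,-4), length = 1.4
  seg 4: (-40.6,-4) -> (-42,-4), length = 1.4
  seg 5: (-50.1,-4) -> (-51.5,-4), length = 1.4
Total = 7

Answer: 7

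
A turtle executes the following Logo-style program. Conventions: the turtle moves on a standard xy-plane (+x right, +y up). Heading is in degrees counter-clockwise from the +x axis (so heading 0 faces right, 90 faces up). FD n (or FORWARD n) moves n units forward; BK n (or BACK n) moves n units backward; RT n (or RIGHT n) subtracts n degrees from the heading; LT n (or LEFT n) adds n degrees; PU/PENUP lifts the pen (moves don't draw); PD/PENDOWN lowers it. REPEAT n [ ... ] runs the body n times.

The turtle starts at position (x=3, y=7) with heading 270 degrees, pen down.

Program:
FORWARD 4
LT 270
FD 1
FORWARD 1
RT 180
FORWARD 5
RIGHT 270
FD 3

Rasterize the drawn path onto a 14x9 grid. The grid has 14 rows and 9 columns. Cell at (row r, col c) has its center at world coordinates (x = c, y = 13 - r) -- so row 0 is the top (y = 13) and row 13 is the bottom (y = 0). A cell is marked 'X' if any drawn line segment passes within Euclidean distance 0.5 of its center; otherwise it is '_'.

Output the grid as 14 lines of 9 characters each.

Segment 0: (3,7) -> (3,3)
Segment 1: (3,3) -> (2,3)
Segment 2: (2,3) -> (1,3)
Segment 3: (1,3) -> (6,3)
Segment 4: (6,3) -> (6,6)

Answer: _________
_________
_________
_________
_________
_________
___X_____
___X__X__
___X__X__
___X__X__
_XXXXXX__
_________
_________
_________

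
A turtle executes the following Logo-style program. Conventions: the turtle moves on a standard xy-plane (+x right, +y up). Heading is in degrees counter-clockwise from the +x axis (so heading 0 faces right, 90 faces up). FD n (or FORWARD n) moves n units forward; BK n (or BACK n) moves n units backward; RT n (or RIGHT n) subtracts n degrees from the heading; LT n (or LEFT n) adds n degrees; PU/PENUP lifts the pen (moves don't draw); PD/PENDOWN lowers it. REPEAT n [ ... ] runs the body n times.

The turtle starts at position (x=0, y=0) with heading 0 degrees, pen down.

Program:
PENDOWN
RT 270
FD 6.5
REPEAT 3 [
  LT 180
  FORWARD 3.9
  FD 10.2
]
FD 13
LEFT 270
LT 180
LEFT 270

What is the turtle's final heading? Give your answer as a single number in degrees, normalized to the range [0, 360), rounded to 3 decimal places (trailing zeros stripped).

Answer: 270

Derivation:
Executing turtle program step by step:
Start: pos=(0,0), heading=0, pen down
PD: pen down
RT 270: heading 0 -> 90
FD 6.5: (0,0) -> (0,6.5) [heading=90, draw]
REPEAT 3 [
  -- iteration 1/3 --
  LT 180: heading 90 -> 270
  FD 3.9: (0,6.5) -> (0,2.6) [heading=270, draw]
  FD 10.2: (0,2.6) -> (0,-7.6) [heading=270, draw]
  -- iteration 2/3 --
  LT 180: heading 270 -> 90
  FD 3.9: (0,-7.6) -> (0,-3.7) [heading=90, draw]
  FD 10.2: (0,-3.7) -> (0,6.5) [heading=90, draw]
  -- iteration 3/3 --
  LT 180: heading 90 -> 270
  FD 3.9: (0,6.5) -> (0,2.6) [heading=270, draw]
  FD 10.2: (0,2.6) -> (0,-7.6) [heading=270, draw]
]
FD 13: (0,-7.6) -> (0,-20.6) [heading=270, draw]
LT 270: heading 270 -> 180
LT 180: heading 180 -> 0
LT 270: heading 0 -> 270
Final: pos=(0,-20.6), heading=270, 8 segment(s) drawn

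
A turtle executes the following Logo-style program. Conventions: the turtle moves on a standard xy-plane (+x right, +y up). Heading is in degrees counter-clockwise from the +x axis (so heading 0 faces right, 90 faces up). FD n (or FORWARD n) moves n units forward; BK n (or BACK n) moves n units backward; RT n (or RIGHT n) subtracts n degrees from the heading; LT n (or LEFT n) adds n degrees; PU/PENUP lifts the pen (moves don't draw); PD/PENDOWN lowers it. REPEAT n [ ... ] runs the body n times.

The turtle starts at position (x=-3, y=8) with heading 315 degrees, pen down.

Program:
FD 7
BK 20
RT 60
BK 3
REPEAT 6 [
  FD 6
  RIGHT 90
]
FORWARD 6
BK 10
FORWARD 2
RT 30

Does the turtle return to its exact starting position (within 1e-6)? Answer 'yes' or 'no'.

Answer: no

Derivation:
Executing turtle program step by step:
Start: pos=(-3,8), heading=315, pen down
FD 7: (-3,8) -> (1.95,3.05) [heading=315, draw]
BK 20: (1.95,3.05) -> (-12.192,17.192) [heading=315, draw]
RT 60: heading 315 -> 255
BK 3: (-12.192,17.192) -> (-11.416,20.09) [heading=255, draw]
REPEAT 6 [
  -- iteration 1/6 --
  FD 6: (-11.416,20.09) -> (-12.969,14.295) [heading=255, draw]
  RT 90: heading 255 -> 165
  -- iteration 2/6 --
  FD 6: (-12.969,14.295) -> (-18.764,15.848) [heading=165, draw]
  RT 90: heading 165 -> 75
  -- iteration 3/6 --
  FD 6: (-18.764,15.848) -> (-17.211,21.643) [heading=75, draw]
  RT 90: heading 75 -> 345
  -- iteration 4/6 --
  FD 6: (-17.211,21.643) -> (-11.416,20.09) [heading=345, draw]
  RT 90: heading 345 -> 255
  -- iteration 5/6 --
  FD 6: (-11.416,20.09) -> (-12.969,14.295) [heading=255, draw]
  RT 90: heading 255 -> 165
  -- iteration 6/6 --
  FD 6: (-12.969,14.295) -> (-18.764,15.848) [heading=165, draw]
  RT 90: heading 165 -> 75
]
FD 6: (-18.764,15.848) -> (-17.211,21.643) [heading=75, draw]
BK 10: (-17.211,21.643) -> (-19.8,11.984) [heading=75, draw]
FD 2: (-19.8,11.984) -> (-19.282,13.916) [heading=75, draw]
RT 30: heading 75 -> 45
Final: pos=(-19.282,13.916), heading=45, 12 segment(s) drawn

Start position: (-3, 8)
Final position: (-19.282, 13.916)
Distance = 17.323; >= 1e-6 -> NOT closed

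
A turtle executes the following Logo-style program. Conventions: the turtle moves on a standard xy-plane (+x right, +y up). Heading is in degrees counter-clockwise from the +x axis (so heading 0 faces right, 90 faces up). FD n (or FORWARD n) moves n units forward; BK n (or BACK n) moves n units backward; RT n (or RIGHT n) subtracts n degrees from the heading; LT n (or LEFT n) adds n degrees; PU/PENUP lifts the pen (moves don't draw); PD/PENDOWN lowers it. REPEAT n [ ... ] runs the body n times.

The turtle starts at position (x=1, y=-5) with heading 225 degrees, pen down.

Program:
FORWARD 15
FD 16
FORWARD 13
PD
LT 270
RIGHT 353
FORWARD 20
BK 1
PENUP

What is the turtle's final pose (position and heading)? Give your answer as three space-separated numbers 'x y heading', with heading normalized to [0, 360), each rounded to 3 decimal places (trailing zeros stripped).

Answer: -45.085 -24.415 142

Derivation:
Executing turtle program step by step:
Start: pos=(1,-5), heading=225, pen down
FD 15: (1,-5) -> (-9.607,-15.607) [heading=225, draw]
FD 16: (-9.607,-15.607) -> (-20.92,-26.92) [heading=225, draw]
FD 13: (-20.92,-26.92) -> (-30.113,-36.113) [heading=225, draw]
PD: pen down
LT 270: heading 225 -> 135
RT 353: heading 135 -> 142
FD 20: (-30.113,-36.113) -> (-45.873,-23.799) [heading=142, draw]
BK 1: (-45.873,-23.799) -> (-45.085,-24.415) [heading=142, draw]
PU: pen up
Final: pos=(-45.085,-24.415), heading=142, 5 segment(s) drawn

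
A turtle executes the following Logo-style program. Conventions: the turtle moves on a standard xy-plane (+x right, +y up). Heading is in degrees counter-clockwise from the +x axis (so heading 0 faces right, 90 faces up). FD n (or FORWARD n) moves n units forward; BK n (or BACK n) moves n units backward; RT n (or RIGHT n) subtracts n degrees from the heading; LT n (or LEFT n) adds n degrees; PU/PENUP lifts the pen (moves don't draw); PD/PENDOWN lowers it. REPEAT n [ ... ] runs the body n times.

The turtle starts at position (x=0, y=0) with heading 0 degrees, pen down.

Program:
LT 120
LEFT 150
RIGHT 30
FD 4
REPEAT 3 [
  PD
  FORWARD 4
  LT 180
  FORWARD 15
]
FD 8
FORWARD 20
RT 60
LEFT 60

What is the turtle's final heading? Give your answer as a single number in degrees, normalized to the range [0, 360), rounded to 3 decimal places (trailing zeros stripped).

Executing turtle program step by step:
Start: pos=(0,0), heading=0, pen down
LT 120: heading 0 -> 120
LT 150: heading 120 -> 270
RT 30: heading 270 -> 240
FD 4: (0,0) -> (-2,-3.464) [heading=240, draw]
REPEAT 3 [
  -- iteration 1/3 --
  PD: pen down
  FD 4: (-2,-3.464) -> (-4,-6.928) [heading=240, draw]
  LT 180: heading 240 -> 60
  FD 15: (-4,-6.928) -> (3.5,6.062) [heading=60, draw]
  -- iteration 2/3 --
  PD: pen down
  FD 4: (3.5,6.062) -> (5.5,9.526) [heading=60, draw]
  LT 180: heading 60 -> 240
  FD 15: (5.5,9.526) -> (-2,-3.464) [heading=240, draw]
  -- iteration 3/3 --
  PD: pen down
  FD 4: (-2,-3.464) -> (-4,-6.928) [heading=240, draw]
  LT 180: heading 240 -> 60
  FD 15: (-4,-6.928) -> (3.5,6.062) [heading=60, draw]
]
FD 8: (3.5,6.062) -> (7.5,12.99) [heading=60, draw]
FD 20: (7.5,12.99) -> (17.5,30.311) [heading=60, draw]
RT 60: heading 60 -> 0
LT 60: heading 0 -> 60
Final: pos=(17.5,30.311), heading=60, 9 segment(s) drawn

Answer: 60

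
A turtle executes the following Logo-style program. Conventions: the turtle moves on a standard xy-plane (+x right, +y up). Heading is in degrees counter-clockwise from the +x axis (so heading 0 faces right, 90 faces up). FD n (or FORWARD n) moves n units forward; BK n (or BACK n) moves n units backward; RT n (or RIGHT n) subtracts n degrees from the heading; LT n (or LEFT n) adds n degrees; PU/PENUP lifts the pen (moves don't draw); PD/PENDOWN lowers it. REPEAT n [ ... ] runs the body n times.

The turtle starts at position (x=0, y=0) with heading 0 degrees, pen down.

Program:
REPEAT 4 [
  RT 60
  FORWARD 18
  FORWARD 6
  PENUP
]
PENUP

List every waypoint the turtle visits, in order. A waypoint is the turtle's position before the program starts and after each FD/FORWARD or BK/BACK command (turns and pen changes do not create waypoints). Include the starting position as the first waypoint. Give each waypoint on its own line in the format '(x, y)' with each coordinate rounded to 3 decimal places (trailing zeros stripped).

Answer: (0, 0)
(9, -15.588)
(12, -20.785)
(3, -36.373)
(0, -41.569)
(-18, -41.569)
(-24, -41.569)
(-33, -25.981)
(-36, -20.785)

Derivation:
Executing turtle program step by step:
Start: pos=(0,0), heading=0, pen down
REPEAT 4 [
  -- iteration 1/4 --
  RT 60: heading 0 -> 300
  FD 18: (0,0) -> (9,-15.588) [heading=300, draw]
  FD 6: (9,-15.588) -> (12,-20.785) [heading=300, draw]
  PU: pen up
  -- iteration 2/4 --
  RT 60: heading 300 -> 240
  FD 18: (12,-20.785) -> (3,-36.373) [heading=240, move]
  FD 6: (3,-36.373) -> (0,-41.569) [heading=240, move]
  PU: pen up
  -- iteration 3/4 --
  RT 60: heading 240 -> 180
  FD 18: (0,-41.569) -> (-18,-41.569) [heading=180, move]
  FD 6: (-18,-41.569) -> (-24,-41.569) [heading=180, move]
  PU: pen up
  -- iteration 4/4 --
  RT 60: heading 180 -> 120
  FD 18: (-24,-41.569) -> (-33,-25.981) [heading=120, move]
  FD 6: (-33,-25.981) -> (-36,-20.785) [heading=120, move]
  PU: pen up
]
PU: pen up
Final: pos=(-36,-20.785), heading=120, 2 segment(s) drawn
Waypoints (9 total):
(0, 0)
(9, -15.588)
(12, -20.785)
(3, -36.373)
(0, -41.569)
(-18, -41.569)
(-24, -41.569)
(-33, -25.981)
(-36, -20.785)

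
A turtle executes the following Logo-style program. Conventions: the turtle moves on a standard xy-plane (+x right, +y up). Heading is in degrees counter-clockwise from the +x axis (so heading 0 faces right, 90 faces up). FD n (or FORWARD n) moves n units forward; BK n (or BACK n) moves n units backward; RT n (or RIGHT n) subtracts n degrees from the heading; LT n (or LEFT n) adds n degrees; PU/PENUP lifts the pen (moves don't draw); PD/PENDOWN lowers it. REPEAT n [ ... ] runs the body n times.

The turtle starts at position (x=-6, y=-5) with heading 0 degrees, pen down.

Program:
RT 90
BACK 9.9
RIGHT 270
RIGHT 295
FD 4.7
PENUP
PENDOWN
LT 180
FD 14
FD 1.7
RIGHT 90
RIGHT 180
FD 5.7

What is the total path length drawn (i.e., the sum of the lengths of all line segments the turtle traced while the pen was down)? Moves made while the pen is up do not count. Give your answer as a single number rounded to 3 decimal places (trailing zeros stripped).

Answer: 36

Derivation:
Executing turtle program step by step:
Start: pos=(-6,-5), heading=0, pen down
RT 90: heading 0 -> 270
BK 9.9: (-6,-5) -> (-6,4.9) [heading=270, draw]
RT 270: heading 270 -> 0
RT 295: heading 0 -> 65
FD 4.7: (-6,4.9) -> (-4.014,9.16) [heading=65, draw]
PU: pen up
PD: pen down
LT 180: heading 65 -> 245
FD 14: (-4.014,9.16) -> (-9.93,-3.529) [heading=245, draw]
FD 1.7: (-9.93,-3.529) -> (-10.649,-5.069) [heading=245, draw]
RT 90: heading 245 -> 155
RT 180: heading 155 -> 335
FD 5.7: (-10.649,-5.069) -> (-5.483,-7.478) [heading=335, draw]
Final: pos=(-5.483,-7.478), heading=335, 5 segment(s) drawn

Segment lengths:
  seg 1: (-6,-5) -> (-6,4.9), length = 9.9
  seg 2: (-6,4.9) -> (-4.014,9.16), length = 4.7
  seg 3: (-4.014,9.16) -> (-9.93,-3.529), length = 14
  seg 4: (-9.93,-3.529) -> (-10.649,-5.069), length = 1.7
  seg 5: (-10.649,-5.069) -> (-5.483,-7.478), length = 5.7
Total = 36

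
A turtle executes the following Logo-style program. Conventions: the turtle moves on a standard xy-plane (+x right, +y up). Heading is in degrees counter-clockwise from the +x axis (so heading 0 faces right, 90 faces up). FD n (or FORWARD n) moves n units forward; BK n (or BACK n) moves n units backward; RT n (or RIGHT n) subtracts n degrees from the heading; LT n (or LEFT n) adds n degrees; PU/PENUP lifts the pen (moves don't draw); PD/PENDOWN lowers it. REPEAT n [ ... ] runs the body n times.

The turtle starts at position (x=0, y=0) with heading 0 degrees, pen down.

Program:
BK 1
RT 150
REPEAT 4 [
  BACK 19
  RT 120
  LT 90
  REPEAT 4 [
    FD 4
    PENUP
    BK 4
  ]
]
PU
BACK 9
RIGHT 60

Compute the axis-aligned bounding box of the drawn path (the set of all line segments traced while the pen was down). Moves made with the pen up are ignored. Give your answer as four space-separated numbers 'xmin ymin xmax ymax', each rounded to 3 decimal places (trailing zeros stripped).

Answer: -1 0 15.454 9.5

Derivation:
Executing turtle program step by step:
Start: pos=(0,0), heading=0, pen down
BK 1: (0,0) -> (-1,0) [heading=0, draw]
RT 150: heading 0 -> 210
REPEAT 4 [
  -- iteration 1/4 --
  BK 19: (-1,0) -> (15.454,9.5) [heading=210, draw]
  RT 120: heading 210 -> 90
  LT 90: heading 90 -> 180
  REPEAT 4 [
    -- iteration 1/4 --
    FD 4: (15.454,9.5) -> (11.454,9.5) [heading=180, draw]
    PU: pen up
    BK 4: (11.454,9.5) -> (15.454,9.5) [heading=180, move]
    -- iteration 2/4 --
    FD 4: (15.454,9.5) -> (11.454,9.5) [heading=180, move]
    PU: pen up
    BK 4: (11.454,9.5) -> (15.454,9.5) [heading=180, move]
    -- iteration 3/4 --
    FD 4: (15.454,9.5) -> (11.454,9.5) [heading=180, move]
    PU: pen up
    BK 4: (11.454,9.5) -> (15.454,9.5) [heading=180, move]
    -- iteration 4/4 --
    FD 4: (15.454,9.5) -> (11.454,9.5) [heading=180, move]
    PU: pen up
    BK 4: (11.454,9.5) -> (15.454,9.5) [heading=180, move]
  ]
  -- iteration 2/4 --
  BK 19: (15.454,9.5) -> (34.454,9.5) [heading=180, move]
  RT 120: heading 180 -> 60
  LT 90: heading 60 -> 150
  REPEAT 4 [
    -- iteration 1/4 --
    FD 4: (34.454,9.5) -> (30.99,11.5) [heading=150, move]
    PU: pen up
    BK 4: (30.99,11.5) -> (34.454,9.5) [heading=150, move]
    -- iteration 2/4 --
    FD 4: (34.454,9.5) -> (30.99,11.5) [heading=150, move]
    PU: pen up
    BK 4: (30.99,11.5) -> (34.454,9.5) [heading=150, move]
    -- iteration 3/4 --
    FD 4: (34.454,9.5) -> (30.99,11.5) [heading=150, move]
    PU: pen up
    BK 4: (30.99,11.5) -> (34.454,9.5) [heading=150, move]
    -- iteration 4/4 --
    FD 4: (34.454,9.5) -> (30.99,11.5) [heading=150, move]
    PU: pen up
    BK 4: (30.99,11.5) -> (34.454,9.5) [heading=150, move]
  ]
  -- iteration 3/4 --
  BK 19: (34.454,9.5) -> (50.909,0) [heading=150, move]
  RT 120: heading 150 -> 30
  LT 90: heading 30 -> 120
  REPEAT 4 [
    -- iteration 1/4 --
    FD 4: (50.909,0) -> (48.909,3.464) [heading=120, move]
    PU: pen up
    BK 4: (48.909,3.464) -> (50.909,0) [heading=120, move]
    -- iteration 2/4 --
    FD 4: (50.909,0) -> (48.909,3.464) [heading=120, move]
    PU: pen up
    BK 4: (48.909,3.464) -> (50.909,0) [heading=120, move]
    -- iteration 3/4 --
    FD 4: (50.909,0) -> (48.909,3.464) [heading=120, move]
    PU: pen up
    BK 4: (48.909,3.464) -> (50.909,0) [heading=120, move]
    -- iteration 4/4 --
    FD 4: (50.909,0) -> (48.909,3.464) [heading=120, move]
    PU: pen up
    BK 4: (48.909,3.464) -> (50.909,0) [heading=120, move]
  ]
  -- iteration 4/4 --
  BK 19: (50.909,0) -> (60.409,-16.454) [heading=120, move]
  RT 120: heading 120 -> 0
  LT 90: heading 0 -> 90
  REPEAT 4 [
    -- iteration 1/4 --
    FD 4: (60.409,-16.454) -> (60.409,-12.454) [heading=90, move]
    PU: pen up
    BK 4: (60.409,-12.454) -> (60.409,-16.454) [heading=90, move]
    -- iteration 2/4 --
    FD 4: (60.409,-16.454) -> (60.409,-12.454) [heading=90, move]
    PU: pen up
    BK 4: (60.409,-12.454) -> (60.409,-16.454) [heading=90, move]
    -- iteration 3/4 --
    FD 4: (60.409,-16.454) -> (60.409,-12.454) [heading=90, move]
    PU: pen up
    BK 4: (60.409,-12.454) -> (60.409,-16.454) [heading=90, move]
    -- iteration 4/4 --
    FD 4: (60.409,-16.454) -> (60.409,-12.454) [heading=90, move]
    PU: pen up
    BK 4: (60.409,-12.454) -> (60.409,-16.454) [heading=90, move]
  ]
]
PU: pen up
BK 9: (60.409,-16.454) -> (60.409,-25.454) [heading=90, move]
RT 60: heading 90 -> 30
Final: pos=(60.409,-25.454), heading=30, 3 segment(s) drawn

Segment endpoints: x in {-1, 0, 11.454, 15.454}, y in {0, 9.5}
xmin=-1, ymin=0, xmax=15.454, ymax=9.5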